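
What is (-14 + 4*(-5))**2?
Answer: 1156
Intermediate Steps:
(-14 + 4*(-5))**2 = (-14 - 20)**2 = (-34)**2 = 1156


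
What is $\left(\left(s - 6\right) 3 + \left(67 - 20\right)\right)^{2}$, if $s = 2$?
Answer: $1225$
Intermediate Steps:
$\left(\left(s - 6\right) 3 + \left(67 - 20\right)\right)^{2} = \left(\left(2 - 6\right) 3 + \left(67 - 20\right)\right)^{2} = \left(\left(-4\right) 3 + 47\right)^{2} = \left(-12 + 47\right)^{2} = 35^{2} = 1225$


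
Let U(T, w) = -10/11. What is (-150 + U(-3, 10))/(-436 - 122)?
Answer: 830/3069 ≈ 0.27045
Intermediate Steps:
U(T, w) = -10/11 (U(T, w) = -10*1/11 = -10/11)
(-150 + U(-3, 10))/(-436 - 122) = (-150 - 10/11)/(-436 - 122) = -1660/11/(-558) = -1660/11*(-1/558) = 830/3069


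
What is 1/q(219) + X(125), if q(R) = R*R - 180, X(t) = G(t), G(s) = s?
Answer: 5972626/47781 ≈ 125.00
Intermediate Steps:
X(t) = t
q(R) = -180 + R**2 (q(R) = R**2 - 180 = -180 + R**2)
1/q(219) + X(125) = 1/(-180 + 219**2) + 125 = 1/(-180 + 47961) + 125 = 1/47781 + 125 = 5972626/47781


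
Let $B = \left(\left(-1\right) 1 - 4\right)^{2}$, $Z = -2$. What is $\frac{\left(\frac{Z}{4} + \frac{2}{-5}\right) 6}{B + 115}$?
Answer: $- \frac{27}{700} \approx -0.038571$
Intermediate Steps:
$B = 25$ ($B = \left(-1 - 4\right)^{2} = \left(-5\right)^{2} = 25$)
$\frac{\left(\frac{Z}{4} + \frac{2}{-5}\right) 6}{B + 115} = \frac{\left(- \frac{2}{4} + \frac{2}{-5}\right) 6}{25 + 115} = \frac{\left(\left(-2\right) \frac{1}{4} + 2 \left(- \frac{1}{5}\right)\right) 6}{140} = \frac{\left(- \frac{1}{2} - \frac{2}{5}\right) 6}{140} = \frac{\left(- \frac{9}{10}\right) 6}{140} = \frac{1}{140} \left(- \frac{27}{5}\right) = - \frac{27}{700}$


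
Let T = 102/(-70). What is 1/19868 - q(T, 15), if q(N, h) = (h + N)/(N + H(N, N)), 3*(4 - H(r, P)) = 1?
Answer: -882877/144043 ≈ -6.1293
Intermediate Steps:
H(r, P) = 11/3 (H(r, P) = 4 - 1/3*1 = 4 - 1/3 = 11/3)
T = -51/35 (T = 102*(-1/70) = -51/35 ≈ -1.4571)
q(N, h) = (N + h)/(11/3 + N) (q(N, h) = (h + N)/(N + 11/3) = (N + h)/(11/3 + N))
1/19868 - q(T, 15) = 1/19868 - 3*(-51/35 + 15)/(11 + 3*(-51/35)) = 1/19868 - 3*474/((11 - 153/35)*35) = 1/19868 - 3*474/(232/35*35) = 1/19868 - 3*35*474/(232*35) = 1/19868 - 1*711/116 = 1/19868 - 711/116 = -882877/144043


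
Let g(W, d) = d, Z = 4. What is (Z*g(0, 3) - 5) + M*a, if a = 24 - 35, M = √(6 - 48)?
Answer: 7 - 11*I*√42 ≈ 7.0 - 71.288*I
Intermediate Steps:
M = I*√42 (M = √(-42) = I*√42 ≈ 6.4807*I)
a = -11
(Z*g(0, 3) - 5) + M*a = (4*3 - 5) + (I*√42)*(-11) = (12 - 5) - 11*I*√42 = 7 - 11*I*√42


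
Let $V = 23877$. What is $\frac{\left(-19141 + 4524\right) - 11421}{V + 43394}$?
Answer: $- \frac{26038}{67271} \approx -0.38706$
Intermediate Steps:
$\frac{\left(-19141 + 4524\right) - 11421}{V + 43394} = \frac{\left(-19141 + 4524\right) - 11421}{23877 + 43394} = \frac{-14617 - 11421}{67271} = \left(-26038\right) \frac{1}{67271} = - \frac{26038}{67271}$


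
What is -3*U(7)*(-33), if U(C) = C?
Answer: 693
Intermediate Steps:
-3*U(7)*(-33) = -3*7*(-33) = -21*(-33) = 693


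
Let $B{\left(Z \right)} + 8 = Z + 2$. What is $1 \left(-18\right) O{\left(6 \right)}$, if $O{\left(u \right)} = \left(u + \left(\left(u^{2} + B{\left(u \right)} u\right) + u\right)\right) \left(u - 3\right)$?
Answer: $-2592$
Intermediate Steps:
$B{\left(Z \right)} = -6 + Z$ ($B{\left(Z \right)} = -8 + \left(Z + 2\right) = -8 + \left(2 + Z\right) = -6 + Z$)
$O{\left(u \right)} = \left(-3 + u\right) \left(u^{2} + 2 u + u \left(-6 + u\right)\right)$ ($O{\left(u \right)} = \left(u + \left(\left(u^{2} + \left(-6 + u\right) u\right) + u\right)\right) \left(u - 3\right) = \left(u + \left(\left(u^{2} + u \left(-6 + u\right)\right) + u\right)\right) \left(-3 + u\right) = \left(u + \left(u + u^{2} + u \left(-6 + u\right)\right)\right) \left(-3 + u\right) = \left(u^{2} + 2 u + u \left(-6 + u\right)\right) \left(-3 + u\right) = \left(-3 + u\right) \left(u^{2} + 2 u + u \left(-6 + u\right)\right)$)
$1 \left(-18\right) O{\left(6 \right)} = 1 \left(-18\right) 2 \cdot 6 \left(6 + 6^{2} - 30\right) = - 18 \cdot 2 \cdot 6 \left(6 + 36 - 30\right) = - 18 \cdot 2 \cdot 6 \cdot 12 = \left(-18\right) 144 = -2592$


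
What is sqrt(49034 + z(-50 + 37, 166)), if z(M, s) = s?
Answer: 20*sqrt(123) ≈ 221.81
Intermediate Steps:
sqrt(49034 + z(-50 + 37, 166)) = sqrt(49034 + 166) = sqrt(49200) = 20*sqrt(123)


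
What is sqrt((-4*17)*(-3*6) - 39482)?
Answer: I*sqrt(38258) ≈ 195.6*I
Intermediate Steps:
sqrt((-4*17)*(-3*6) - 39482) = sqrt(-68*(-18) - 39482) = sqrt(1224 - 39482) = sqrt(-38258) = I*sqrt(38258)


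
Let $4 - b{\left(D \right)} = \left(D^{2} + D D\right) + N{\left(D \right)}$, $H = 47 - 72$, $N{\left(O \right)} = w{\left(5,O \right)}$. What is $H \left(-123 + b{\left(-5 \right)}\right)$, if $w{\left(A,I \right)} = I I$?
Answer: $4850$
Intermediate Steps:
$w{\left(A,I \right)} = I^{2}$
$N{\left(O \right)} = O^{2}$
$H = -25$ ($H = 47 - 72 = -25$)
$b{\left(D \right)} = 4 - 3 D^{2}$ ($b{\left(D \right)} = 4 - \left(\left(D^{2} + D D\right) + D^{2}\right) = 4 - \left(\left(D^{2} + D^{2}\right) + D^{2}\right) = 4 - \left(2 D^{2} + D^{2}\right) = 4 - 3 D^{2}$)
$H \left(-123 + b{\left(-5 \right)}\right) = - 25 \left(-123 + \left(4 - 3 \left(-5\right)^{2}\right)\right) = - 25 \left(-123 + \left(4 - 75\right)\right) = - 25 \left(-123 - 71\right) = \left(-25\right) \left(-194\right) = 4850$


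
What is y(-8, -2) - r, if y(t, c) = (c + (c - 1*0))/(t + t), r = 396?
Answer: -1583/4 ≈ -395.75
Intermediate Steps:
y(t, c) = c/t (y(t, c) = (c + (c + 0))/((2*t)) = (c + c)*(1/(2*t)) = (2*c)*(1/(2*t)) = c/t)
y(-8, -2) - r = -2/(-8) - 1*396 = -2*(-⅛) - 396 = ¼ - 396 = -1583/4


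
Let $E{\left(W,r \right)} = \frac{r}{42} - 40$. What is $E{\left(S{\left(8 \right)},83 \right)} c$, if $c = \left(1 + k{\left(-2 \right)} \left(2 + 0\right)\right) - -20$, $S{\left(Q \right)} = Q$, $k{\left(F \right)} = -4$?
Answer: $- \frac{20761}{42} \approx -494.31$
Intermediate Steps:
$E{\left(W,r \right)} = -40 + \frac{r}{42}$ ($E{\left(W,r \right)} = r \frac{1}{42} - 40 = \frac{r}{42} - 40 = -40 + \frac{r}{42}$)
$c = 13$ ($c = \left(1 - 4 \left(2 + 0\right)\right) - -20 = \left(1 - 8\right) + 20 = -7 + 20 = 13$)
$E{\left(S{\left(8 \right)},83 \right)} c = \left(-40 + \frac{1}{42} \cdot 83\right) 13 = \left(-40 + \frac{83}{42}\right) 13 = \left(- \frac{1597}{42}\right) 13 = - \frac{20761}{42}$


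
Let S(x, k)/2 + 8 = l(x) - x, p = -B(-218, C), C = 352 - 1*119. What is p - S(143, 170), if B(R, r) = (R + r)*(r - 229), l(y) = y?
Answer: -44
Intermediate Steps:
C = 233 (C = 352 - 119 = 233)
B(R, r) = (-229 + r)*(R + r) (B(R, r) = (R + r)*(-229 + r) = (-229 + r)*(R + r))
p = -60 (p = -(233² - 229*(-218) - 229*233 - 218*233) = -(54289 + 49922 - 53357 - 50794) = -1*60 = -60)
S(x, k) = -16 (S(x, k) = -16 + 2*(x - x) = -16 + 2*0 = -16 + 0 = -16)
p - S(143, 170) = -60 - 1*(-16) = -60 + 16 = -44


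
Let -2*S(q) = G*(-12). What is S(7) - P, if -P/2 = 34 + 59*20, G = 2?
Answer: 2440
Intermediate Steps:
S(q) = 12 (S(q) = -(-12) = -½*(-24) = 12)
P = -2428 (P = -2*(34 + 59*20) = -2*(34 + 1180) = -2*1214 = -2428)
S(7) - P = 12 - 1*(-2428) = 12 + 2428 = 2440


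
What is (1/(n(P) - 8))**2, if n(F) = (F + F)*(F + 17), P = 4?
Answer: 1/25600 ≈ 3.9063e-5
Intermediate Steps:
n(F) = 2*F*(17 + F) (n(F) = (2*F)*(17 + F) = 2*F*(17 + F))
(1/(n(P) - 8))**2 = (1/(2*4*(17 + 4) - 8))**2 = (1/(2*4*21 - 8))**2 = (1/(168 - 8))**2 = (1/160)**2 = 1/25600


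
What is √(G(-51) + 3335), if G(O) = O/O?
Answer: 2*√834 ≈ 57.758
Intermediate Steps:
G(O) = 1
√(G(-51) + 3335) = √(1 + 3335) = √3336 = 2*√834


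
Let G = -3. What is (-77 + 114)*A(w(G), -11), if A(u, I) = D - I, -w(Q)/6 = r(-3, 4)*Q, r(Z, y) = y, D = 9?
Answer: 740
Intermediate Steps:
w(Q) = -24*Q
A(u, I) = 9 - I
(-77 + 114)*A(w(G), -11) = (-77 + 114)*(9 - 1*(-11)) = 37*(9 + 11) = 37*20 = 740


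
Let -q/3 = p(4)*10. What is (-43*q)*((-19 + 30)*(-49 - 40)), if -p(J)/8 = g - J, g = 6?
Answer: 20206560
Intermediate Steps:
p(J) = -48 + 8*J (p(J) = -8*(6 - J) = -48 + 8*J)
q = 480 (q = -3*(-48 + 8*4)*10 = -3*(-48 + 32)*10 = -(-48)*10 = -3*(-160) = 480)
(-43*q)*((-19 + 30)*(-49 - 40)) = (-43*480)*((-19 + 30)*(-49 - 40)) = -227040*(-89) = -20640*(-979) = 20206560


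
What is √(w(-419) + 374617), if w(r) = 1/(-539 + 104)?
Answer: √70886901390/435 ≈ 612.06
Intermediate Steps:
w(r) = -1/435 (w(r) = 1/(-435) = -1/435)
√(w(-419) + 374617) = √(-1/435 + 374617) = √(162958394/435) = √70886901390/435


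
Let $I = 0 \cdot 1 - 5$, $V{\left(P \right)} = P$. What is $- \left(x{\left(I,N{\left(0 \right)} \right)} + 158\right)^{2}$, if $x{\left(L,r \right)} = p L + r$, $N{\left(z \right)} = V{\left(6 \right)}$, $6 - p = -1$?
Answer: $-16641$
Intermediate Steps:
$p = 7$ ($p = 6 - -1 = 6 + 1 = 7$)
$N{\left(z \right)} = 6$
$I = -5$ ($I = 0 - 5 = -5$)
$x{\left(L,r \right)} = r + 7 L$ ($x{\left(L,r \right)} = 7 L + r = r + 7 L$)
$- \left(x{\left(I,N{\left(0 \right)} \right)} + 158\right)^{2} = - \left(\left(6 + 7 \left(-5\right)\right) + 158\right)^{2} = - \left(\left(6 - 35\right) + 158\right)^{2} = - \left(-29 + 158\right)^{2} = - 129^{2} = \left(-1\right) 16641 = -16641$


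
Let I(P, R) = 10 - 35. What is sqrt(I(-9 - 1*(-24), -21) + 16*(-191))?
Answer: I*sqrt(3081) ≈ 55.507*I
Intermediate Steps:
I(P, R) = -25
sqrt(I(-9 - 1*(-24), -21) + 16*(-191)) = sqrt(-25 + 16*(-191)) = sqrt(-25 - 3056) = sqrt(-3081) = I*sqrt(3081)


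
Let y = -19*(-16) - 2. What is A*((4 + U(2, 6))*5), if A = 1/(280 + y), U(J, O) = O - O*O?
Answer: -65/291 ≈ -0.22337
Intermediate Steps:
U(J, O) = O - O²
y = 302 (y = 304 - 2 = 302)
A = 1/582 (A = 1/(280 + 302) = 1/582 ≈ 0.0017182)
A*((4 + U(2, 6))*5) = ((4 + 6*(1 - 1*6))*5)/582 = ((4 + 6*(1 - 6))*5)/582 = ((4 + 6*(-5))*5)/582 = ((4 - 30)*5)/582 = (-26*5)/582 = (1/582)*(-130) = -65/291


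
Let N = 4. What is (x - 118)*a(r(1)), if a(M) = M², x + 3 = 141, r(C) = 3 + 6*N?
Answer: 14580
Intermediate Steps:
r(C) = 27 (r(C) = 3 + 6*4 = 3 + 24 = 27)
x = 138 (x = -3 + 141 = 138)
(x - 118)*a(r(1)) = (138 - 118)*27² = 20*729 = 14580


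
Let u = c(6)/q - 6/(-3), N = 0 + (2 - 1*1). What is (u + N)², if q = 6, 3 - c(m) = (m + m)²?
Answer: 1681/4 ≈ 420.25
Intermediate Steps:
N = 1 (N = 0 + (2 - 1) = 0 + 1 = 1)
c(m) = 3 - 4*m² (c(m) = 3 - (m + m)² = 3 - (2*m)² = 3 - 4*m²)
u = -43/2 (u = (3 - 4*6²)/6 - 6/(-3) = (3 - 4*36)*(⅙) - 6*(-⅓) = (3 - 144)*(⅙) + 2 = -141*⅙ + 2 = -47/2 + 2 = -43/2 ≈ -21.500)
(u + N)² = (-43/2 + 1)² = (-41/2)² = 1681/4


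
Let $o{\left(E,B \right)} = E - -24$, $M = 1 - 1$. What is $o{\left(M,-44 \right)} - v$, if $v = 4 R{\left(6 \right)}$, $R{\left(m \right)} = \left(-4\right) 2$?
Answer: $56$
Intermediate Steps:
$M = 0$ ($M = 1 - 1 = 0$)
$o{\left(E,B \right)} = 24 + E$ ($o{\left(E,B \right)} = E + 24 = 24 + E$)
$R{\left(m \right)} = -8$
$v = -32$ ($v = 4 \left(-8\right) = -32$)
$o{\left(M,-44 \right)} - v = \left(24 + 0\right) - -32 = 24 + 32 = 56$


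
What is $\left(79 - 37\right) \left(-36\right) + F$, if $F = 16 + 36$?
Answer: $-1460$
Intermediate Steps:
$F = 52$
$\left(79 - 37\right) \left(-36\right) + F = \left(79 - 37\right) \left(-36\right) + 52 = 42 \left(-36\right) + 52 = -1512 + 52 = -1460$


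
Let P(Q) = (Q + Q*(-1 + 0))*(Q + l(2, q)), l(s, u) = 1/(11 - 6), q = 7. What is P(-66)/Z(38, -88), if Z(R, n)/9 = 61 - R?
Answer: 0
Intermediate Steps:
Z(R, n) = 549 - 9*R (Z(R, n) = 9*(61 - R) = 549 - 9*R)
l(s, u) = ⅕ (l(s, u) = 1/5 = ⅕)
P(Q) = 0 (P(Q) = (Q + Q*(-1 + 0))*(Q + ⅕) = (Q + Q*(-1))*(⅕ + Q) = (Q - Q)*(⅕ + Q) = 0*(⅕ + Q) = 0)
P(-66)/Z(38, -88) = 0/(549 - 9*38) = 0/(549 - 342) = 0/207 = 0*(1/207) = 0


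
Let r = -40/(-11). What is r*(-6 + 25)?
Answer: 760/11 ≈ 69.091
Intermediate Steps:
r = 40/11 (r = -40*(-1/11) = 40/11 ≈ 3.6364)
r*(-6 + 25) = 40*(-6 + 25)/11 = (40/11)*19 = 760/11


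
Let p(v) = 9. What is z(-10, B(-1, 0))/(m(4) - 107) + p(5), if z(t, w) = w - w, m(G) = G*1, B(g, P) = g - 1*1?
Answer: 9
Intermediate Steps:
B(g, P) = -1 + g (B(g, P) = g - 1 = -1 + g)
m(G) = G
z(t, w) = 0
z(-10, B(-1, 0))/(m(4) - 107) + p(5) = 0/(4 - 107) + 9 = 0/(-103) + 9 = 0*(-1/103) + 9 = 0 + 9 = 9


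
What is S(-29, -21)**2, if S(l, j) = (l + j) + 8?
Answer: 1764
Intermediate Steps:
S(l, j) = 8 + j + l (S(l, j) = (j + l) + 8 = 8 + j + l)
S(-29, -21)**2 = (8 - 21 - 29)**2 = (-42)**2 = 1764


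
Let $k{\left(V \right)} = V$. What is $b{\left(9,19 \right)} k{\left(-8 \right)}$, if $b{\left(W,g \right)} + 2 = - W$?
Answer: $88$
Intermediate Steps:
$b{\left(W,g \right)} = -2 - W$
$b{\left(9,19 \right)} k{\left(-8 \right)} = \left(-2 - 9\right) \left(-8\right) = \left(-11\right) \left(-8\right) = 88$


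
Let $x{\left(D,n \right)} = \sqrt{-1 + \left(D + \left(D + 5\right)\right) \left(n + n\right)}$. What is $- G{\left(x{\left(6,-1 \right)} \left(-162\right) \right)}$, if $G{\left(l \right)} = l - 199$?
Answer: $199 + 162 i \sqrt{35} \approx 199.0 + 958.41 i$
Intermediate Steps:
$x{\left(D,n \right)} = \sqrt{-1 + 2 n \left(5 + 2 D\right)}$ ($x{\left(D,n \right)} = \sqrt{-1 + \left(D + \left(5 + D\right)\right) 2 n} = \sqrt{-1 + \left(5 + 2 D\right) 2 n} = \sqrt{-1 + 2 n \left(5 + 2 D\right)}$)
$G{\left(l \right)} = -199 + l$
$- G{\left(x{\left(6,-1 \right)} \left(-162\right) \right)} = - (-199 + \sqrt{-1 + 10 \left(-1\right) + 4 \cdot 6 \left(-1\right)} \left(-162\right)) = - (-199 + \sqrt{-1 - 10 - 24} \left(-162\right)) = - (-199 + \sqrt{-35} \left(-162\right)) = - (-199 + i \sqrt{35} \left(-162\right)) = - (-199 - 162 i \sqrt{35}) = 199 + 162 i \sqrt{35}$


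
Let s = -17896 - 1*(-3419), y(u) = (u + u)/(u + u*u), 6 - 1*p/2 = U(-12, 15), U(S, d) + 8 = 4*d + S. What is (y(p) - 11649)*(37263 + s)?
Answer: -17784131210/67 ≈ -2.6543e+8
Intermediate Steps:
U(S, d) = -8 + S + 4*d (U(S, d) = -8 + (4*d + S) = -8 + (S + 4*d) = -8 + S + 4*d)
p = -68 (p = 12 - 2*(-8 - 12 + 4*15) = 12 - 2*(-8 - 12 + 60) = 12 - 2*40 = 12 - 80 = -68)
y(u) = 2*u/(u + u²) (y(u) = (2*u)/(u + u²) = 2*u/(u + u²))
s = -14477 (s = -17896 + 3419 = -14477)
(y(p) - 11649)*(37263 + s) = (2/(1 - 68) - 11649)*(37263 - 14477) = (2/(-67) - 11649)*22786 = (2*(-1/67) - 11649)*22786 = (-2/67 - 11649)*22786 = -780485/67*22786 = -17784131210/67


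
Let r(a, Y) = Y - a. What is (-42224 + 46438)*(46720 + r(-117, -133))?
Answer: 196810656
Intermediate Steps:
(-42224 + 46438)*(46720 + r(-117, -133)) = (-42224 + 46438)*(46720 + (-133 - 1*(-117))) = 4214*(46720 + (-133 + 117)) = 4214*(46720 - 16) = 4214*46704 = 196810656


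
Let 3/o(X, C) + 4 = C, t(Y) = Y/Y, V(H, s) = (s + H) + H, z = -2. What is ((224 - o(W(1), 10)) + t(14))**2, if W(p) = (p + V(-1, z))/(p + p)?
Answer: 201601/4 ≈ 50400.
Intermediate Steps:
V(H, s) = s + 2*H (V(H, s) = (H + s) + H = s + 2*H)
W(p) = (-4 + p)/(2*p) (W(p) = (p + (-2 + 2*(-1)))/(p + p) = (p + (-2 - 2))/((2*p)) = (p - 4)*(1/(2*p)) = (-4 + p)*(1/(2*p)) = (-4 + p)/(2*p))
t(Y) = 1
o(X, C) = 3/(-4 + C)
((224 - o(W(1), 10)) + t(14))**2 = ((224 - 3/(-4 + 10)) + 1)**2 = ((224 - 3/6) + 1)**2 = ((224 - 1*1/2) + 1)**2 = ((224 - 1/2) + 1)**2 = (447/2 + 1)**2 = (449/2)**2 = 201601/4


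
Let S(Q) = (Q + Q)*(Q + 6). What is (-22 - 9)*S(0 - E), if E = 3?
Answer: 558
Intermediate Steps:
S(Q) = 2*Q*(6 + Q) (S(Q) = (2*Q)*(6 + Q) = 2*Q*(6 + Q))
(-22 - 9)*S(0 - E) = (-22 - 9)*(2*(0 - 1*3)*(6 + (0 - 1*3))) = -62*(0 - 3)*(6 + (0 - 3)) = -62*(-3)*(6 - 3) = -62*(-3)*3 = -31*(-18) = 558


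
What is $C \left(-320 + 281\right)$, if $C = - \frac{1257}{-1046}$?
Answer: $- \frac{49023}{1046} \approx -46.867$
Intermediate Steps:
$C = \frac{1257}{1046}$ ($C = \left(-1257\right) \left(- \frac{1}{1046}\right) = \frac{1257}{1046} \approx 1.2017$)
$C \left(-320 + 281\right) = \frac{1257 \left(-320 + 281\right)}{1046} = \frac{1257}{1046} \left(-39\right) = - \frac{49023}{1046}$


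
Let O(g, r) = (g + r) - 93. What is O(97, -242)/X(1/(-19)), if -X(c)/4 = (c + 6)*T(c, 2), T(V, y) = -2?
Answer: -2261/452 ≈ -5.0022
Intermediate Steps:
X(c) = 48 + 8*c (X(c) = -4*(c + 6)*(-2) = -4*(6 + c)*(-2) = -4*(-12 - 2*c) = 48 + 8*c)
O(g, r) = -93 + g + r
O(97, -242)/X(1/(-19)) = (-93 + 97 - 242)/(48 + 8/(-19)) = -238/(48 + 8*(-1/19)) = -238/(48 - 8/19) = -238/904/19 = -238*19/904 = -2261/452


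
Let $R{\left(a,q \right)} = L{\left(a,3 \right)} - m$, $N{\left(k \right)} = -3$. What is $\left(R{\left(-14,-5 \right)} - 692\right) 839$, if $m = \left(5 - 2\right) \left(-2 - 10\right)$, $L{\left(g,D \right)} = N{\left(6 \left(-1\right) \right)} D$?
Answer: $-557935$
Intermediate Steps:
$L{\left(g,D \right)} = - 3 D$
$m = -36$ ($m = 3 \left(-12\right) = -36$)
$R{\left(a,q \right)} = 27$ ($R{\left(a,q \right)} = \left(-3\right) 3 - -36 = -9 + 36 = 27$)
$\left(R{\left(-14,-5 \right)} - 692\right) 839 = \left(27 - 692\right) 839 = \left(-665\right) 839 = -557935$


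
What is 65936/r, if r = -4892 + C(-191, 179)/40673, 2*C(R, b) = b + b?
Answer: -206293456/15305549 ≈ -13.478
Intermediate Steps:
C(R, b) = b (C(R, b) = (b + b)/2 = (2*b)/2 = b)
r = -198972137/40673 (r = -4892 + 179/40673 = -198972137/40673 ≈ -4892.0)
65936/r = 65936/(-198972137/40673) = 65936*(-40673/198972137) = -206293456/15305549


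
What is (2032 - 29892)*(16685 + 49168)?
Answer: -1834664580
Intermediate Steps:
(2032 - 29892)*(16685 + 49168) = -27860*65853 = -1834664580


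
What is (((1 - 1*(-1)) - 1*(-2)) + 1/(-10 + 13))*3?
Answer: 13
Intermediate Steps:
(((1 - 1*(-1)) - 1*(-2)) + 1/(-10 + 13))*3 = (((1 + 1) + 2) + 1/3)*3 = ((2 + 2) + ⅓)*3 = (4 + ⅓)*3 = (13/3)*3 = 13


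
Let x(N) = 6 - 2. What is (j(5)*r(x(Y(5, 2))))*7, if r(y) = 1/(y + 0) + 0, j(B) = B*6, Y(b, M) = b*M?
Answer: 105/2 ≈ 52.500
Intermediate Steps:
Y(b, M) = M*b
j(B) = 6*B
x(N) = 4
r(y) = 1/y (r(y) = 1/y + 0 = 1/y)
(j(5)*r(x(Y(5, 2))))*7 = ((6*5)/4)*7 = (30*(¼))*7 = (15/2)*7 = 105/2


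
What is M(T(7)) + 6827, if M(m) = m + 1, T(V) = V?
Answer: 6835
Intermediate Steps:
M(m) = 1 + m
M(T(7)) + 6827 = (1 + 7) + 6827 = 8 + 6827 = 6835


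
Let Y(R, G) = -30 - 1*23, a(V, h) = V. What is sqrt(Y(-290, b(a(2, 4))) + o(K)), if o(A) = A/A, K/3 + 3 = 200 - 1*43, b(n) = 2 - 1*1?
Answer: 2*I*sqrt(13) ≈ 7.2111*I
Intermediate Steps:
b(n) = 1 (b(n) = 2 - 1 = 1)
Y(R, G) = -53 (Y(R, G) = -30 - 23 = -53)
K = 462 (K = -9 + 3*(200 - 1*43) = -9 + 3*(200 - 43) = -9 + 3*157 = -9 + 471 = 462)
o(A) = 1
sqrt(Y(-290, b(a(2, 4))) + o(K)) = sqrt(-53 + 1) = sqrt(-52) = 2*I*sqrt(13)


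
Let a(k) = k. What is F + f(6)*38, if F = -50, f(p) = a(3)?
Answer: 64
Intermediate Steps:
f(p) = 3
F + f(6)*38 = -50 + 3*38 = -50 + 114 = 64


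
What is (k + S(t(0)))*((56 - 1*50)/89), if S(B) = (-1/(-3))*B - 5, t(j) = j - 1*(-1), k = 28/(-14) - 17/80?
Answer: -1651/3560 ≈ -0.46376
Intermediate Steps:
k = -177/80 (k = 28*(-1/14) - 17*1/80 = -2 - 17/80 = -177/80 ≈ -2.2125)
t(j) = 1 + j (t(j) = j + 1 = 1 + j)
S(B) = -5 + B/3 (S(B) = (-1*(-⅓))*B - 5 = B/3 - 5 = -5 + B/3)
(k + S(t(0)))*((56 - 1*50)/89) = (-177/80 + (-5 + (1 + 0)/3))*((56 - 1*50)/89) = (-177/80 + (-5 + (⅓)*1))*((56 - 50)*(1/89)) = (-177/80 + (-5 + ⅓))*(6*(1/89)) = (-177/80 - 14/3)*(6/89) = -1651/240*6/89 = -1651/3560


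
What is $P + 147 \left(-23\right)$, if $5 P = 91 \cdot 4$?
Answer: $- \frac{16541}{5} \approx -3308.2$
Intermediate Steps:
$P = \frac{364}{5}$ ($P = \frac{91 \cdot 4}{5} = \frac{1}{5} \cdot 364 = \frac{364}{5} \approx 72.8$)
$P + 147 \left(-23\right) = \frac{364}{5} + 147 \left(-23\right) = \frac{364}{5} - 3381 = - \frac{16541}{5}$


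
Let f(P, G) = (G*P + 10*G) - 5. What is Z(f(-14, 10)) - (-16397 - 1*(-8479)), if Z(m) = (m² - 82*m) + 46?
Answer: 13679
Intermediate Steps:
f(P, G) = -5 + 10*G + G*P (f(P, G) = (10*G + G*P) - 5 = -5 + 10*G + G*P)
Z(m) = 46 + m² - 82*m
Z(f(-14, 10)) - (-16397 - 1*(-8479)) = (46 + (-5 + 10*10 + 10*(-14))² - 82*(-5 + 10*10 + 10*(-14))) - (-16397 - 1*(-8479)) = (46 + (-5 + 100 - 140)² - 82*(-5 + 100 - 140)) - (-16397 + 8479) = (46 + (-45)² - 82*(-45)) - 1*(-7918) = (46 + 2025 + 3690) + 7918 = 5761 + 7918 = 13679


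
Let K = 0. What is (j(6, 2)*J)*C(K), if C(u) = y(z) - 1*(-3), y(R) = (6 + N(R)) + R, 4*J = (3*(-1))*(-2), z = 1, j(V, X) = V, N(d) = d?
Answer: 99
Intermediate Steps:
J = 3/2 (J = ((3*(-1))*(-2))/4 = (-3*(-2))/4 = (¼)*6 = 3/2 ≈ 1.5000)
y(R) = 6 + 2*R (y(R) = (6 + R) + R = 6 + 2*R)
C(u) = 11 (C(u) = (6 + 2*1) - 1*(-3) = (6 + 2) + 3 = 8 + 3 = 11)
(j(6, 2)*J)*C(K) = (6*(3/2))*11 = 9*11 = 99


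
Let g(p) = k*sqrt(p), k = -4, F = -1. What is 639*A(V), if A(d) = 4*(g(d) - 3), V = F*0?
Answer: -7668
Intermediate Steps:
V = 0 (V = -1*0 = 0)
g(p) = -4*sqrt(p)
A(d) = -12 - 16*sqrt(d) (A(d) = 4*(-4*sqrt(d) - 3) = 4*(-3 - 4*sqrt(d)) = -12 - 16*sqrt(d))
639*A(V) = 639*(-12 - 16*sqrt(0)) = 639*(-12 - 16*0) = 639*(-12 + 0) = 639*(-12) = -7668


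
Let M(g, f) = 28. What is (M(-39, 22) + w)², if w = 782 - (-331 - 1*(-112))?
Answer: 1058841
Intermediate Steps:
w = 1001 (w = 782 - (-331 + 112) = 782 - 1*(-219) = 782 + 219 = 1001)
(M(-39, 22) + w)² = (28 + 1001)² = 1029² = 1058841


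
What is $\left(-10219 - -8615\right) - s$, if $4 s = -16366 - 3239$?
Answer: $\frac{13189}{4} \approx 3297.3$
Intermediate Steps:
$s = - \frac{19605}{4}$ ($s = \frac{-16366 - 3239}{4} = \frac{1}{4} \left(-19605\right) = - \frac{19605}{4} \approx -4901.3$)
$\left(-10219 - -8615\right) - s = \left(-10219 - -8615\right) - - \frac{19605}{4} = \left(-10219 + 8615\right) + \frac{19605}{4} = -1604 + \frac{19605}{4} = \frac{13189}{4}$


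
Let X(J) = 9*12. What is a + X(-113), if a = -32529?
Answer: -32421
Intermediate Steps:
X(J) = 108
a + X(-113) = -32529 + 108 = -32421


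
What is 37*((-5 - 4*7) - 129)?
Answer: -5994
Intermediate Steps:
37*((-5 - 4*7) - 129) = 37*((-5 - 28) - 129) = 37*(-33 - 129) = 37*(-162) = -5994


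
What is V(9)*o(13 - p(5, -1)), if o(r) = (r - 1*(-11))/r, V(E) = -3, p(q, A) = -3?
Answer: -81/16 ≈ -5.0625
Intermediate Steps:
o(r) = (11 + r)/r (o(r) = (r + 11)/r = (11 + r)/r)
V(9)*o(13 - p(5, -1)) = -3*(11 + (13 - 1*(-3)))/(13 - 1*(-3)) = -3*(11 + (13 + 3))/(13 + 3) = -3*(11 + 16)/16 = -3*27/16 = -81/16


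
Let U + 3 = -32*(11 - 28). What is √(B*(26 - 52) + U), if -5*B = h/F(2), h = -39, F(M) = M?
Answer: √10990/5 ≈ 20.967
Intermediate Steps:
B = 39/10 (B = -(-39)/(5*2) = -⅕*(-39/2) = 39/10 ≈ 3.9000)
U = 541 (U = -3 - 32*(11 - 28) = -3 - 32*(-17) = -3 + 544 = 541)
√(B*(26 - 52) + U) = √(39*(26 - 52)/10 + 541) = √((39/10)*(-26) + 541) = √(-507/5 + 541) = √(2198/5) = √10990/5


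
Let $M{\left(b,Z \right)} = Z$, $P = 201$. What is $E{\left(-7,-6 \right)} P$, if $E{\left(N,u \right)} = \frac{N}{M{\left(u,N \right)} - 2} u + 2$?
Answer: $-536$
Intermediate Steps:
$E{\left(N,u \right)} = 2 + \frac{N u}{-2 + N}$ ($E{\left(N,u \right)} = \frac{N}{N - 2} u + 2 = \frac{N}{-2 + N} u + 2 = \frac{N u}{-2 + N} + 2 = 2 + \frac{N u}{-2 + N}$)
$E{\left(-7,-6 \right)} P = \frac{-4 + 2 \left(-7\right) - -42}{-2 - 7} \cdot 201 = \frac{-4 - 14 + 42}{-9} \cdot 201 = \left(- \frac{1}{9}\right) 24 \cdot 201 = \left(- \frac{8}{3}\right) 201 = -536$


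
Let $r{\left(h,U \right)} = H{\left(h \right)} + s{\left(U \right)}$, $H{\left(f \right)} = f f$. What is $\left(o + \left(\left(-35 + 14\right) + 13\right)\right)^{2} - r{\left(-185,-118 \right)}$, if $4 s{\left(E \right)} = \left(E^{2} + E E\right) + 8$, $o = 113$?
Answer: $-30164$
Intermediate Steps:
$H{\left(f \right)} = f^{2}$
$s{\left(E \right)} = 2 + \frac{E^{2}}{2}$ ($s{\left(E \right)} = \frac{\left(E^{2} + E E\right) + 8}{4} = \frac{\left(E^{2} + E^{2}\right) + 8}{4} = \frac{2 E^{2} + 8}{4} = \frac{8 + 2 E^{2}}{4} = 2 + \frac{E^{2}}{2}$)
$r{\left(h,U \right)} = 2 + h^{2} + \frac{U^{2}}{2}$ ($r{\left(h,U \right)} = h^{2} + \left(2 + \frac{U^{2}}{2}\right) = 2 + h^{2} + \frac{U^{2}}{2}$)
$\left(o + \left(\left(-35 + 14\right) + 13\right)\right)^{2} - r{\left(-185,-118 \right)} = \left(113 + \left(\left(-35 + 14\right) + 13\right)\right)^{2} - \left(2 + \left(-185\right)^{2} + \frac{\left(-118\right)^{2}}{2}\right) = \left(113 + \left(-21 + 13\right)\right)^{2} - \left(2 + 34225 + \frac{1}{2} \cdot 13924\right) = \left(113 - 8\right)^{2} - \left(2 + 34225 + 6962\right) = 105^{2} - 41189 = 11025 - 41189 = -30164$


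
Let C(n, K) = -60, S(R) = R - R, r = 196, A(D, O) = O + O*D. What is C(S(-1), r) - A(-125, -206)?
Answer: -25604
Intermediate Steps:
A(D, O) = O + D*O
S(R) = 0
C(S(-1), r) - A(-125, -206) = -60 - (-206)*(1 - 125) = -60 - (-206)*(-124) = -60 - 1*25544 = -60 - 25544 = -25604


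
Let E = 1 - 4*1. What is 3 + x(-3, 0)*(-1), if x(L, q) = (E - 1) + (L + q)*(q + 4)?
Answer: 19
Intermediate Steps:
E = -3 (E = 1 - 4 = -3)
x(L, q) = -4 + (4 + q)*(L + q) (x(L, q) = (-3 - 1) + (L + q)*(q + 4) = -4 + (L + q)*(4 + q) = -4 + (4 + q)*(L + q))
3 + x(-3, 0)*(-1) = 3 + (-4 + 0² + 4*(-3) + 4*0 - 3*0)*(-1) = 3 + (-4 + 0 - 12 + 0 + 0)*(-1) = 3 - 16*(-1) = 3 + 16 = 19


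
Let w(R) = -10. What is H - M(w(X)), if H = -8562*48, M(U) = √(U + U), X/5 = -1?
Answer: -410976 - 2*I*√5 ≈ -4.1098e+5 - 4.4721*I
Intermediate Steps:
X = -5 (X = 5*(-1) = -5)
M(U) = √2*√U (M(U) = √(2*U) = √2*√U)
H = -410976
H - M(w(X)) = -410976 - √2*√(-10) = -410976 - √2*I*√10 = -410976 - 2*I*√5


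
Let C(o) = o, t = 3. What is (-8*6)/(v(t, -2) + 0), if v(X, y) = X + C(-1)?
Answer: -24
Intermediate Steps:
v(X, y) = -1 + X (v(X, y) = X - 1 = -1 + X)
(-8*6)/(v(t, -2) + 0) = (-8*6)/((-1 + 3) + 0) = -48/(2 + 0) = -48/2 = -48*½ = -24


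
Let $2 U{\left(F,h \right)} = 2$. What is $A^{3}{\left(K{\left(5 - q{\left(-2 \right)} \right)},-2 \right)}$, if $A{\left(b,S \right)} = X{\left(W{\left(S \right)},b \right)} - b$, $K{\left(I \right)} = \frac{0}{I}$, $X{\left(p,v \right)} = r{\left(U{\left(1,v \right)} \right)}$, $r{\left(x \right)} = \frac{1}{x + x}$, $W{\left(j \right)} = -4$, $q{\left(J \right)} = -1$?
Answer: $\frac{1}{8} \approx 0.125$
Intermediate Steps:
$U{\left(F,h \right)} = 1$ ($U{\left(F,h \right)} = \frac{1}{2} \cdot 2 = 1$)
$r{\left(x \right)} = \frac{1}{2 x}$
$X{\left(p,v \right)} = \frac{1}{2}$ ($X{\left(p,v \right)} = \frac{1}{2 \cdot 1} = \frac{1}{2} \cdot 1 = \frac{1}{2}$)
$K{\left(I \right)} = 0$
$A{\left(b,S \right)} = \frac{1}{2} - b$
$A^{3}{\left(K{\left(5 - q{\left(-2 \right)} \right)},-2 \right)} = \left(\frac{1}{2} - 0\right)^{3} = \left(\frac{1}{2} + 0\right)^{3} = \left(\frac{1}{2}\right)^{3} = \frac{1}{8}$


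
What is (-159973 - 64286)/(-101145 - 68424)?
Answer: 74753/56523 ≈ 1.3225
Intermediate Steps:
(-159973 - 64286)/(-101145 - 68424) = -224259/(-169569) = -224259*(-1/169569) = 74753/56523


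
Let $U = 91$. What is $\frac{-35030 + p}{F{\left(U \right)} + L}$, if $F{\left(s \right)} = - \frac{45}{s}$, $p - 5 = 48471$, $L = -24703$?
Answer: $- \frac{611793}{1124009} \approx -0.5443$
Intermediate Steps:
$p = 48476$ ($p = 5 + 48471 = 48476$)
$\frac{-35030 + p}{F{\left(U \right)} + L} = \frac{-35030 + 48476}{- \frac{45}{91} - 24703} = \frac{13446}{\left(-45\right) \frac{1}{91} - 24703} = \frac{13446}{- \frac{45}{91} - 24703} = \frac{13446}{- \frac{2248018}{91}} = 13446 \left(- \frac{91}{2248018}\right) = - \frac{611793}{1124009}$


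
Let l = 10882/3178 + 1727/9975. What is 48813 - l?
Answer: 110520350771/2264325 ≈ 48809.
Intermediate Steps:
l = 8145454/2264325 (l = 10882*(1/3178) + 1727*(1/9975) = 5441/1589 + 1727/9975 = 8145454/2264325 ≈ 3.5973)
48813 - l = 48813 - 1*8145454/2264325 = 48813 - 8145454/2264325 = 110520350771/2264325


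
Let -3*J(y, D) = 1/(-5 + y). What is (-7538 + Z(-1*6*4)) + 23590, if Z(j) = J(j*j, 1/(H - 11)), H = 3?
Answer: 27497075/1713 ≈ 16052.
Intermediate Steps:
J(y, D) = -1/(3*(-5 + y))
Z(j) = -1/(-15 + 3*j²) (Z(j) = -1/(-15 + 3*(j*j)) = -1/(-15 + 3*j²))
(-7538 + Z(-1*6*4)) + 23590 = (-7538 - 1/(-15 + 3*(-1*6*4)²)) + 23590 = (-7538 - 1/(-15 + 3*(-6*4)²)) + 23590 = (-7538 - 1/(-15 + 3*(-24)²)) + 23590 = (-7538 - 1/(-15 + 3*576)) + 23590 = (-7538 - 1/(-15 + 1728)) + 23590 = (-7538 - 1/1713) + 23590 = -12912595/1713 + 23590 = 27497075/1713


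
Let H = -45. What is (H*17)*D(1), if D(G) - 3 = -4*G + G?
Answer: 0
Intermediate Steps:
D(G) = 3 - 3*G (D(G) = 3 + (-4*G + G) = 3 - 3*G)
(H*17)*D(1) = (-45*17)*(3 - 3*1) = -765*(3 - 3) = -765*0 = 0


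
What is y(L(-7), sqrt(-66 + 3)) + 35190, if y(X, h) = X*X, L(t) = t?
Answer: 35239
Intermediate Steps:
y(X, h) = X**2
y(L(-7), sqrt(-66 + 3)) + 35190 = (-7)**2 + 35190 = 49 + 35190 = 35239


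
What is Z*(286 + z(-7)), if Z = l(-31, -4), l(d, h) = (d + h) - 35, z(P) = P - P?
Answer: -20020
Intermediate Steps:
z(P) = 0
l(d, h) = -35 + d + h
Z = -70 (Z = -35 - 31 - 4 = -70)
Z*(286 + z(-7)) = -70*(286 + 0) = -70*286 = -20020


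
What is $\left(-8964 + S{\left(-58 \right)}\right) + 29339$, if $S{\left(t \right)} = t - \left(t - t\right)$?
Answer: $20317$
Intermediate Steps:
$S{\left(t \right)} = t$ ($S{\left(t \right)} = t - 0 = t + 0 = t$)
$\left(-8964 + S{\left(-58 \right)}\right) + 29339 = \left(-8964 - 58\right) + 29339 = -9022 + 29339 = 20317$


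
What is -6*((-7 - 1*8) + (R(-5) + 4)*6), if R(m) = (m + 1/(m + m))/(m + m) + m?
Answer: 2691/25 ≈ 107.64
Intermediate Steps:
R(m) = m + (m + 1/(2*m))/(2*m) (R(m) = (m + 1/(2*m))/((2*m)) + m = (m + 1/(2*m))*(1/(2*m)) + m = (m + 1/(2*m))/(2*m) + m = m + (m + 1/(2*m))/(2*m))
-6*((-7 - 1*8) + (R(-5) + 4)*6) = -6*((-7 - 1*8) + ((½ - 5 + (¼)/(-5)²) + 4)*6) = -6*((-7 - 8) + ((½ - 5 + (¼)*(1/25)) + 4)*6) = -6*(-15 + ((½ - 5 + 1/100) + 4)*6) = -6*(-15 + (-449/100 + 4)*6) = -6*(-15 - 49/100*6) = -6*(-15 - 147/50) = -6*(-897/50) = 2691/25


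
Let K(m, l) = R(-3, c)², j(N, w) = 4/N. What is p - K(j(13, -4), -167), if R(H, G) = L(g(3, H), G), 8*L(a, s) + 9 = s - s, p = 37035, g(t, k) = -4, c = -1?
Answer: 2370159/64 ≈ 37034.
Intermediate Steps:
L(a, s) = -9/8 (L(a, s) = -9/8 + (s - s)/8 = -9/8 + (⅛)*0 = -9/8 + 0 = -9/8)
R(H, G) = -9/8
K(m, l) = 81/64 (K(m, l) = (-9/8)² = 81/64)
p - K(j(13, -4), -167) = 37035 - 1*81/64 = 37035 - 81/64 = 2370159/64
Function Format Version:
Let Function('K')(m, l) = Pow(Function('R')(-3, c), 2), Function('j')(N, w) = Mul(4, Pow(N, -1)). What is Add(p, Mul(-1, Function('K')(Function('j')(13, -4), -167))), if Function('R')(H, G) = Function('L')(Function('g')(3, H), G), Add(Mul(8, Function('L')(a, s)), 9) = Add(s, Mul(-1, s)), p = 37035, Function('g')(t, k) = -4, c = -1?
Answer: Rational(2370159, 64) ≈ 37034.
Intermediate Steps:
Function('L')(a, s) = Rational(-9, 8) (Function('L')(a, s) = Add(Rational(-9, 8), Mul(Rational(1, 8), Add(s, Mul(-1, s)))) = Add(Rational(-9, 8), Mul(Rational(1, 8), 0)) = Add(Rational(-9, 8), 0) = Rational(-9, 8))
Function('R')(H, G) = Rational(-9, 8)
Function('K')(m, l) = Rational(81, 64) (Function('K')(m, l) = Pow(Rational(-9, 8), 2) = Rational(81, 64))
Add(p, Mul(-1, Function('K')(Function('j')(13, -4), -167))) = Add(37035, Mul(-1, Rational(81, 64))) = Add(37035, Rational(-81, 64)) = Rational(2370159, 64)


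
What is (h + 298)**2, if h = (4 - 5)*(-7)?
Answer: 93025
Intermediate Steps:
h = 7 (h = -1*(-7) = 7)
(h + 298)**2 = (7 + 298)**2 = 305**2 = 93025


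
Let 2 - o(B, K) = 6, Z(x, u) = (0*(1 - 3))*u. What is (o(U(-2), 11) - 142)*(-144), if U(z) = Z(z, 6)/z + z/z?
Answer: 21024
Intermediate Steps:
Z(x, u) = 0 (Z(x, u) = (0*(-2))*u = 0*u = 0)
U(z) = 1 (U(z) = 0/z + z/z = 0 + 1 = 1)
o(B, K) = -4 (o(B, K) = 2 - 1*6 = 2 - 6 = -4)
(o(U(-2), 11) - 142)*(-144) = (-4 - 142)*(-144) = -146*(-144) = 21024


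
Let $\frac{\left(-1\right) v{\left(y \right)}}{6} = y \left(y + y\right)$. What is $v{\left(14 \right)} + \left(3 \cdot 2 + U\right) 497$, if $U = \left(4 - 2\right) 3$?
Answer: $3612$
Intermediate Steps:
$U = 6$ ($U = 2 \cdot 3 = 6$)
$v{\left(y \right)} = - 12 y^{2}$ ($v{\left(y \right)} = - 6 y \left(y + y\right) = - 6 y 2 y = - 6 \cdot 2 y^{2} = - 12 y^{2}$)
$v{\left(14 \right)} + \left(3 \cdot 2 + U\right) 497 = - 12 \cdot 14^{2} + \left(3 \cdot 2 + 6\right) 497 = \left(-12\right) 196 + \left(6 + 6\right) 497 = -2352 + 12 \cdot 497 = -2352 + 5964 = 3612$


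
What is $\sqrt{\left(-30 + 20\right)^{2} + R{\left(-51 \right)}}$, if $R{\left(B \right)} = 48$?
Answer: $2 \sqrt{37} \approx 12.166$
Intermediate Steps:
$\sqrt{\left(-30 + 20\right)^{2} + R{\left(-51 \right)}} = \sqrt{\left(-30 + 20\right)^{2} + 48} = \sqrt{\left(-10\right)^{2} + 48} = \sqrt{100 + 48} = \sqrt{148} = 2 \sqrt{37}$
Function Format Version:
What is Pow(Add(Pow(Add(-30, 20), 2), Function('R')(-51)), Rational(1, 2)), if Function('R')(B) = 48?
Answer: Mul(2, Pow(37, Rational(1, 2))) ≈ 12.166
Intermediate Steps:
Pow(Add(Pow(Add(-30, 20), 2), Function('R')(-51)), Rational(1, 2)) = Pow(Add(Pow(Add(-30, 20), 2), 48), Rational(1, 2)) = Pow(Add(Pow(-10, 2), 48), Rational(1, 2)) = Pow(Add(100, 48), Rational(1, 2)) = Pow(148, Rational(1, 2)) = Mul(2, Pow(37, Rational(1, 2)))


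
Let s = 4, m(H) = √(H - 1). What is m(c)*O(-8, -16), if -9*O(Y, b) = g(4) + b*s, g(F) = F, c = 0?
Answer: 20*I/3 ≈ 6.6667*I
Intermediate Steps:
m(H) = √(-1 + H)
O(Y, b) = -4/9 - 4*b/9 (O(Y, b) = -(4 + b*4)/9 = -(4 + 4*b)/9 = -4/9 - 4*b/9)
m(c)*O(-8, -16) = √(-1 + 0)*(-4/9 - 4/9*(-16)) = √(-1)*(-4/9 + 64/9) = I*(20/3) = 20*I/3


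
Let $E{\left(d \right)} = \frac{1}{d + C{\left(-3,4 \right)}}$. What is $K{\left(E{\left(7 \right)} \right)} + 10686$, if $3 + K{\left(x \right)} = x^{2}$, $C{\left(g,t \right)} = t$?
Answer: $\frac{1292644}{121} \approx 10683.0$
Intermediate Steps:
$E{\left(d \right)} = \frac{1}{4 + d}$ ($E{\left(d \right)} = \frac{1}{d + 4} = \frac{1}{4 + d}$)
$K{\left(x \right)} = -3 + x^{2}$
$K{\left(E{\left(7 \right)} \right)} + 10686 = \left(-3 + \left(\frac{1}{4 + 7}\right)^{2}\right) + 10686 = \left(-3 + \left(\frac{1}{11}\right)^{2}\right) + 10686 = \left(-3 + \frac{1}{121}\right) + 10686 = - \frac{362}{121} + 10686 = \frac{1292644}{121}$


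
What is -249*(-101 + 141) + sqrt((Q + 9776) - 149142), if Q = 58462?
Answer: -9960 + 2*I*sqrt(20226) ≈ -9960.0 + 284.44*I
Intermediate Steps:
-249*(-101 + 141) + sqrt((Q + 9776) - 149142) = -249*(-101 + 141) + sqrt((58462 + 9776) - 149142) = -249*40 + sqrt(68238 - 149142) = -9960 + sqrt(-80904) = -9960 + 2*I*sqrt(20226)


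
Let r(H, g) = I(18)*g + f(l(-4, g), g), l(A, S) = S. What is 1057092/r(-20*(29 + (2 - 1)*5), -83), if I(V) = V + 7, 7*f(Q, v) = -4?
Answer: -2466548/4843 ≈ -509.30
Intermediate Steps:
f(Q, v) = -4/7 (f(Q, v) = (1/7)*(-4) = -4/7)
I(V) = 7 + V
r(H, g) = -4/7 + 25*g (r(H, g) = (7 + 18)*g - 4/7 = 25*g - 4/7 = -4/7 + 25*g)
1057092/r(-20*(29 + (2 - 1)*5), -83) = 1057092/(-4/7 + 25*(-83)) = 1057092/(-4/7 - 2075) = 1057092/(-14529/7) = 1057092*(-7/14529) = -2466548/4843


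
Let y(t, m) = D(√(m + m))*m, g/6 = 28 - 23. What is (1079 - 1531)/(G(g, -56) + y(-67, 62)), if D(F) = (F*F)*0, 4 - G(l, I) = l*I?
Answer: -113/421 ≈ -0.26841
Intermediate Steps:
g = 30 (g = 6*(28 - 23) = 6*5 = 30)
G(l, I) = 4 - I*l (G(l, I) = 4 - l*I = 4 - I*l)
D(F) = 0 (D(F) = F²*0 = 0)
y(t, m) = 0 (y(t, m) = 0*m = 0)
(1079 - 1531)/(G(g, -56) + y(-67, 62)) = (1079 - 1531)/((4 - 1*(-56)*30) + 0) = -452/((4 + 1680) + 0) = -452/(1684 + 0) = -452/1684 = -452*1/1684 = -113/421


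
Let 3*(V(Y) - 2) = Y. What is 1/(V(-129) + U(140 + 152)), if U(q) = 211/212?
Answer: -212/8481 ≈ -0.024997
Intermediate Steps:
U(q) = 211/212 (U(q) = 211*(1/212) = 211/212)
V(Y) = 2 + Y/3
1/(V(-129) + U(140 + 152)) = 1/((2 + (⅓)*(-129)) + 211/212) = 1/((2 - 43) + 211/212) = 1/(-41 + 211/212) = 1/(-8481/212) = -212/8481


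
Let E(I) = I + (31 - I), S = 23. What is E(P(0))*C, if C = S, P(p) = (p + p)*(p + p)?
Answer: 713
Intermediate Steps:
P(p) = 4*p² (P(p) = (2*p)*(2*p) = 4*p²)
C = 23
E(I) = 31
E(P(0))*C = 31*23 = 713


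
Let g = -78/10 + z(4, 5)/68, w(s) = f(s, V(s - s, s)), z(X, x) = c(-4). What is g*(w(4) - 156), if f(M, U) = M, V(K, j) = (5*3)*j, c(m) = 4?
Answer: 100016/85 ≈ 1176.7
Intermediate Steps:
V(K, j) = 15*j
z(X, x) = 4
w(s) = s
g = -658/85 (g = -78/10 + 4/68 = -78*1/10 + 4*(1/68) = -39/5 + 1/17 = -658/85 ≈ -7.7412)
g*(w(4) - 156) = -658*(4 - 156)/85 = -658/85*(-152) = 100016/85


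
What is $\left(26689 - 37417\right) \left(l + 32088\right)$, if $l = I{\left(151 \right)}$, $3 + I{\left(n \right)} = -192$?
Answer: $-342148104$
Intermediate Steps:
$I{\left(n \right)} = -195$ ($I{\left(n \right)} = -3 - 192 = -195$)
$l = -195$
$\left(26689 - 37417\right) \left(l + 32088\right) = \left(26689 - 37417\right) \left(-195 + 32088\right) = \left(-10728\right) 31893 = -342148104$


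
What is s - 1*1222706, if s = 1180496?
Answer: -42210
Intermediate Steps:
s - 1*1222706 = 1180496 - 1*1222706 = 1180496 - 1222706 = -42210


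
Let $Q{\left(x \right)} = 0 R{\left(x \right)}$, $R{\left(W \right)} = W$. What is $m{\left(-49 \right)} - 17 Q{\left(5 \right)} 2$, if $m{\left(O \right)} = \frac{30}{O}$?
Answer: $- \frac{30}{49} \approx -0.61224$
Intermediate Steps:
$Q{\left(x \right)} = 0$ ($Q{\left(x \right)} = 0 x = 0$)
$m{\left(-49 \right)} - 17 Q{\left(5 \right)} 2 = \frac{30}{-49} - 17 \cdot 0 \cdot 2 = 30 \left(- \frac{1}{49}\right) - 0 \cdot 2 = - \frac{30}{49} - 0 = - \frac{30}{49} + 0 = - \frac{30}{49}$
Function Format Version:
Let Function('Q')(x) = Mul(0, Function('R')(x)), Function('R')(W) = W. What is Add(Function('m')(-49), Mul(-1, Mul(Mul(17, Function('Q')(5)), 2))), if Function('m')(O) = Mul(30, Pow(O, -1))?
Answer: Rational(-30, 49) ≈ -0.61224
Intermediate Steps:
Function('Q')(x) = 0 (Function('Q')(x) = Mul(0, x) = 0)
Add(Function('m')(-49), Mul(-1, Mul(Mul(17, Function('Q')(5)), 2))) = Add(Mul(30, Pow(-49, -1)), Mul(-1, Mul(Mul(17, 0), 2))) = Add(Mul(30, Rational(-1, 49)), Mul(-1, Mul(0, 2))) = Add(Rational(-30, 49), Mul(-1, 0)) = Add(Rational(-30, 49), 0) = Rational(-30, 49)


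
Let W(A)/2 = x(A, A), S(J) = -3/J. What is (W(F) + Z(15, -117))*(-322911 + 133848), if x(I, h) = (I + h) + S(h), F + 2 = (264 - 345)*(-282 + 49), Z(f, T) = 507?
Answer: -271121286942765/18871 ≈ -1.4367e+10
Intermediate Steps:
F = 18871 (F = -2 + (264 - 345)*(-282 + 49) = -2 - 81*(-233) = -2 + 18873 = 18871)
x(I, h) = I + h - 3/h (x(I, h) = (I + h) - 3/h = I + h - 3/h)
W(A) = -6/A + 4*A (W(A) = 2*(A + A - 3/A) = 2*(-3/A + 2*A) = -6/A + 4*A)
(W(F) + Z(15, -117))*(-322911 + 133848) = ((-6/18871 + 4*18871) + 507)*(-322911 + 133848) = ((-6*1/18871 + 75484) + 507)*(-189063) = ((-6/18871 + 75484) + 507)*(-189063) = (1424458558/18871 + 507)*(-189063) = (1434026155/18871)*(-189063) = -271121286942765/18871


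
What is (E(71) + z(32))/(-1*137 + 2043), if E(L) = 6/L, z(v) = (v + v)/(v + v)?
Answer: 77/135326 ≈ 0.00056900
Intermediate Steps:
z(v) = 1 (z(v) = (2*v)/((2*v)) = (2*v)*(1/(2*v)) = 1)
(E(71) + z(32))/(-1*137 + 2043) = (6/71 + 1)/(-1*137 + 2043) = (6*(1/71) + 1)/(-137 + 2043) = (6/71 + 1)/1906 = (77/71)*(1/1906) = 77/135326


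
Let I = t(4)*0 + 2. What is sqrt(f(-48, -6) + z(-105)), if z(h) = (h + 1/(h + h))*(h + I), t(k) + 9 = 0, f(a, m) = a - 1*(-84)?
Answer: sqrt(478550730)/210 ≈ 104.17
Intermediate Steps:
f(a, m) = 84 + a (f(a, m) = a + 84 = 84 + a)
t(k) = -9 (t(k) = -9 + 0 = -9)
I = 2 (I = -9*0 + 2 = 0 + 2 = 2)
z(h) = (2 + h)*(h + 1/(2*h)) (z(h) = (h + 1/(h + h))*(h + 2) = (h + 1/(2*h))*(2 + h) = (2 + h)*(h + 1/(2*h)))
sqrt(f(-48, -6) + z(-105)) = sqrt((84 - 48) + (1/2 + 1/(-105) + (-105)**2 + 2*(-105))) = sqrt(36 + (1/2 - 1/105 + 11025 - 210)) = sqrt(36 + 2271253/210) = sqrt(2278813/210) = sqrt(478550730)/210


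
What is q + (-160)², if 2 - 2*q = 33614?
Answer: 8794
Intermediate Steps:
q = -16806 (q = 1 - ½*33614 = 1 - 16807 = -16806)
q + (-160)² = -16806 + (-160)² = -16806 + 25600 = 8794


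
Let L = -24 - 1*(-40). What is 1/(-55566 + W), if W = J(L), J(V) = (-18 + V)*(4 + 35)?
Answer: -1/55644 ≈ -1.7971e-5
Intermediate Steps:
L = 16 (L = -24 + 40 = 16)
J(V) = -702 + 39*V (J(V) = (-18 + V)*39 = -702 + 39*V)
W = -78 (W = -702 + 39*16 = -702 + 624 = -78)
1/(-55566 + W) = 1/(-55566 - 78) = 1/(-55644) = -1/55644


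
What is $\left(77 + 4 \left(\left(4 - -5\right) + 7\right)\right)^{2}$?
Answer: $19881$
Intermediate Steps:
$\left(77 + 4 \left(\left(4 - -5\right) + 7\right)\right)^{2} = \left(77 + 4 \left(\left(4 + 5\right) + 7\right)\right)^{2} = \left(77 + 4 \left(9 + 7\right)\right)^{2} = \left(77 + 4 \cdot 16\right)^{2} = \left(77 + 64\right)^{2} = 141^{2} = 19881$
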